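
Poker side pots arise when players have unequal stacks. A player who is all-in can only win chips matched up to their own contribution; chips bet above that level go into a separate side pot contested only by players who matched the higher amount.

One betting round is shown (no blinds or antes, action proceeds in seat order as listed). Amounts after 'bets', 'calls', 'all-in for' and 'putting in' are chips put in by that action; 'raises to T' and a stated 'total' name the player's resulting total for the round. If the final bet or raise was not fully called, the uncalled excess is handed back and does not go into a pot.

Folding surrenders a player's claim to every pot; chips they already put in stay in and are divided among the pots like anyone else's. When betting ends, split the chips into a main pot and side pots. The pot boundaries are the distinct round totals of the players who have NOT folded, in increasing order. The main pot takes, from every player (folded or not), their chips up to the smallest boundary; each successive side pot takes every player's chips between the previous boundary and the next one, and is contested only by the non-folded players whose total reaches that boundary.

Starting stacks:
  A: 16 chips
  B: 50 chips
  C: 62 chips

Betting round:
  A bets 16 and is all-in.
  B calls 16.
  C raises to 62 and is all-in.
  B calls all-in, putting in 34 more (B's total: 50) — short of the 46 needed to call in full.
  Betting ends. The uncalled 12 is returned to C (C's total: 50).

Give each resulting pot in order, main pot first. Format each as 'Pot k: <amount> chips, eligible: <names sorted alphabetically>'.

Contributions (after 12 returned to C): A=16, B=50, C=50
Pot levels (distinct totals of non-folded players): 16, 50
Layer 1-16: 16 each from A, B, C = 16*3 = 48 chips; eligible A, B, C
Layer 17-50: 34 each from B, C = 34*2 = 68 chips; eligible B, C

Pot 1: 48 chips, eligible: A, B, C
Pot 2: 68 chips, eligible: B, C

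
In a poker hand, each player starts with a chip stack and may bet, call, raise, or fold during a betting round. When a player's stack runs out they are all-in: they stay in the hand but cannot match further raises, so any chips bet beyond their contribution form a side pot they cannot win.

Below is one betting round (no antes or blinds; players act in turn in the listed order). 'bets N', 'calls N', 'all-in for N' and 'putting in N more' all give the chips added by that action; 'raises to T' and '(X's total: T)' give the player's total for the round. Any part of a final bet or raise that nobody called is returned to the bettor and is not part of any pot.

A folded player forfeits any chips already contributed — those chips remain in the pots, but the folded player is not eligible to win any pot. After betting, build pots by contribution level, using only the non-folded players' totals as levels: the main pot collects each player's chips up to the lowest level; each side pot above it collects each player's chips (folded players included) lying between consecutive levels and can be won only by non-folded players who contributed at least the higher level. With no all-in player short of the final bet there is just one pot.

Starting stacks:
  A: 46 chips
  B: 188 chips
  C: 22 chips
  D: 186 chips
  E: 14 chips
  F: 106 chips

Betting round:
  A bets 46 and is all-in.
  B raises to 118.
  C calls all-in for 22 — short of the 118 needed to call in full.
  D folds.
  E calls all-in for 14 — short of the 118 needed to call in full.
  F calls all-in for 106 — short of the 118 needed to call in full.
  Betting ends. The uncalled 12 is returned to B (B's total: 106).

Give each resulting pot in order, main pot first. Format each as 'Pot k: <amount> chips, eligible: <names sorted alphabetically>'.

Contributions (after 12 returned to B): A=46, B=106, C=22, E=14, F=106
Folded: D
Pot levels (distinct totals of non-folded players): 14, 22, 46, 106
Layer 1-14: 14 each from A, B, C, E, F = 14*5 = 70 chips; eligible A, B, C, E, F
Layer 15-22: 8 each from A, B, C, F = 8*4 = 32 chips; eligible A, B, C, F
Layer 23-46: 24 each from A, B, F = 24*3 = 72 chips; eligible A, B, F
Layer 47-106: 60 each from B, F = 60*2 = 120 chips; eligible B, F

Pot 1: 70 chips, eligible: A, B, C, E, F
Pot 2: 32 chips, eligible: A, B, C, F
Pot 3: 72 chips, eligible: A, B, F
Pot 4: 120 chips, eligible: B, F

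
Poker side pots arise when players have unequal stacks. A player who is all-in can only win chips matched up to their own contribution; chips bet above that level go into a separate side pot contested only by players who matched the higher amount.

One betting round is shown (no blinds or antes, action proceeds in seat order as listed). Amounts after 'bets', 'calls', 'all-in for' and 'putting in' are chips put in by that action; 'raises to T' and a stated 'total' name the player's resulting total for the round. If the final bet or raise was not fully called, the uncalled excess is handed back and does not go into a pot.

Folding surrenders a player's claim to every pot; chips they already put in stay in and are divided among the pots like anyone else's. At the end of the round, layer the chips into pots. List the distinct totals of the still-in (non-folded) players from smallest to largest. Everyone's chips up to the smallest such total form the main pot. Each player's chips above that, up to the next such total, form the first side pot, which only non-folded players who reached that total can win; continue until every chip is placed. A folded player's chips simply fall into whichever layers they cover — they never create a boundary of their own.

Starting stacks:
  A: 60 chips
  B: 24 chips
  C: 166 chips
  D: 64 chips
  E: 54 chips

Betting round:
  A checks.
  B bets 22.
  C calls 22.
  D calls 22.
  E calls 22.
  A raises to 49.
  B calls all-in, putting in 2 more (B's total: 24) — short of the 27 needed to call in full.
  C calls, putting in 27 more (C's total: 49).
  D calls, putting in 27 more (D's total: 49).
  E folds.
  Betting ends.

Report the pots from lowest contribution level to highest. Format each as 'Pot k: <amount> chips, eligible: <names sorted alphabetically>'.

Pot 1: 118 chips, eligible: A, B, C, D
Pot 2: 75 chips, eligible: A, C, D

Derivation:
Contributions: A=49, B=24, C=49, D=49, E=22
Folded: E
Pot levels (distinct totals of non-folded players): 24, 49
Layer 1-24: A 24 + B 24 + C 24 + D 24 + E 22 = 118 chips; eligible A, B, C, D
Layer 25-49: 25 each from A, C, D = 25*3 = 75 chips; eligible A, C, D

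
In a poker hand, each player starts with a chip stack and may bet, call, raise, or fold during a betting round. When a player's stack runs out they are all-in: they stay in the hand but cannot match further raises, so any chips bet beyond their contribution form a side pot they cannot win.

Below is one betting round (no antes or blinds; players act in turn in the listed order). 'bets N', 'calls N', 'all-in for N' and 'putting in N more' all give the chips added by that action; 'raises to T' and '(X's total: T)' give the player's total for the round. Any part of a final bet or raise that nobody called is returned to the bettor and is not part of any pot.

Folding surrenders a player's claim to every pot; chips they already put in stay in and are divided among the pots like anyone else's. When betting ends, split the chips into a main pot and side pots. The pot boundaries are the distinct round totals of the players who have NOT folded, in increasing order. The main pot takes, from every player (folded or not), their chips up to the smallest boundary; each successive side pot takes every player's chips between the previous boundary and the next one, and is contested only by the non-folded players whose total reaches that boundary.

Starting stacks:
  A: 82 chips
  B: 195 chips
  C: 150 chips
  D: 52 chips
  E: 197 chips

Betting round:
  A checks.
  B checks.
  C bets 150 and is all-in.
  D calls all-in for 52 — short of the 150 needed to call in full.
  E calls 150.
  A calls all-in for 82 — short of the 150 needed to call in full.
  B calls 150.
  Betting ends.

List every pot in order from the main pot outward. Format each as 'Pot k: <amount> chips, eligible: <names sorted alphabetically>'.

Contributions: A=82, B=150, C=150, D=52, E=150
Pot levels (distinct totals of non-folded players): 52, 82, 150
Layer 1-52: 52 each from A, B, C, D, E = 52*5 = 260 chips; eligible A, B, C, D, E
Layer 53-82: 30 each from A, B, C, E = 30*4 = 120 chips; eligible A, B, C, E
Layer 83-150: 68 each from B, C, E = 68*3 = 204 chips; eligible B, C, E

Pot 1: 260 chips, eligible: A, B, C, D, E
Pot 2: 120 chips, eligible: A, B, C, E
Pot 3: 204 chips, eligible: B, C, E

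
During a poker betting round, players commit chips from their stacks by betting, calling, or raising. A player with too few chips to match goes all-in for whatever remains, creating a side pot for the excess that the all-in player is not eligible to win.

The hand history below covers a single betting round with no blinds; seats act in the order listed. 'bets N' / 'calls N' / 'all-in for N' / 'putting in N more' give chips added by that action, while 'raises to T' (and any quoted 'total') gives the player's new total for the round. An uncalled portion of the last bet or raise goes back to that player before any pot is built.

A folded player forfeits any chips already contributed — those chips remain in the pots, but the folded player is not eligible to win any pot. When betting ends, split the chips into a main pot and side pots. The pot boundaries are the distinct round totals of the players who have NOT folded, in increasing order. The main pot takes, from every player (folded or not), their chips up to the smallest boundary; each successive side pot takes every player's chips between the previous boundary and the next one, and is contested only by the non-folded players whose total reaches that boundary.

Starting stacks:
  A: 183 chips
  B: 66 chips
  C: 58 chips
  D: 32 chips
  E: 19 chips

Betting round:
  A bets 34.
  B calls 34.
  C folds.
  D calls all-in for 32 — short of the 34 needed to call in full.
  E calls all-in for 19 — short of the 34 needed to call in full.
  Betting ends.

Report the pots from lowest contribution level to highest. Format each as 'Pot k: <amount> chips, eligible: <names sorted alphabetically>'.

Pot 1: 76 chips, eligible: A, B, D, E
Pot 2: 39 chips, eligible: A, B, D
Pot 3: 4 chips, eligible: A, B

Derivation:
Contributions: A=34, B=34, D=32, E=19
Folded: C
Pot levels (distinct totals of non-folded players): 19, 32, 34
Layer 1-19: 19 each from A, B, D, E = 19*4 = 76 chips; eligible A, B, D, E
Layer 20-32: 13 each from A, B, D = 13*3 = 39 chips; eligible A, B, D
Layer 33-34: 2 each from A, B = 2*2 = 4 chips; eligible A, B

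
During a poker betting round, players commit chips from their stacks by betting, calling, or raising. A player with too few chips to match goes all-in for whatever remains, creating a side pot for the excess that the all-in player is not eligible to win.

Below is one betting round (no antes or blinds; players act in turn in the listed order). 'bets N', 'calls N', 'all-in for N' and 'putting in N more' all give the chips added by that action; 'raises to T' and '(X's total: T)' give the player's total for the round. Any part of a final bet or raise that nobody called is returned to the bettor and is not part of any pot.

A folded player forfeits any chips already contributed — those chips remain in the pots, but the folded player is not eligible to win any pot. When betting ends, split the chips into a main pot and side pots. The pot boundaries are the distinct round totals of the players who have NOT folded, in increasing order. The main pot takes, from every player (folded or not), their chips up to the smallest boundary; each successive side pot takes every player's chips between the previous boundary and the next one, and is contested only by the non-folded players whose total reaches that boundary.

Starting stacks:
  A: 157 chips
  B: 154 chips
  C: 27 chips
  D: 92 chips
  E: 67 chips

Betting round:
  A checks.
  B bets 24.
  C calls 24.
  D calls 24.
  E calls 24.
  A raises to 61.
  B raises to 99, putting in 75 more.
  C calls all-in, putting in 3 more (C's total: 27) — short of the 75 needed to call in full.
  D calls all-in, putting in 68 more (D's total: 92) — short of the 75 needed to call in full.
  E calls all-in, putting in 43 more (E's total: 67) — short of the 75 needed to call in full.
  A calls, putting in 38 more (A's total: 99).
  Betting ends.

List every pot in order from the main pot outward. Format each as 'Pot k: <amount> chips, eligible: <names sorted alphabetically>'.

Pot 1: 135 chips, eligible: A, B, C, D, E
Pot 2: 160 chips, eligible: A, B, D, E
Pot 3: 75 chips, eligible: A, B, D
Pot 4: 14 chips, eligible: A, B

Derivation:
Contributions: A=99, B=99, C=27, D=92, E=67
Pot levels (distinct totals of non-folded players): 27, 67, 92, 99
Layer 1-27: 27 each from A, B, C, D, E = 27*5 = 135 chips; eligible A, B, C, D, E
Layer 28-67: 40 each from A, B, D, E = 40*4 = 160 chips; eligible A, B, D, E
Layer 68-92: 25 each from A, B, D = 25*3 = 75 chips; eligible A, B, D
Layer 93-99: 7 each from A, B = 7*2 = 14 chips; eligible A, B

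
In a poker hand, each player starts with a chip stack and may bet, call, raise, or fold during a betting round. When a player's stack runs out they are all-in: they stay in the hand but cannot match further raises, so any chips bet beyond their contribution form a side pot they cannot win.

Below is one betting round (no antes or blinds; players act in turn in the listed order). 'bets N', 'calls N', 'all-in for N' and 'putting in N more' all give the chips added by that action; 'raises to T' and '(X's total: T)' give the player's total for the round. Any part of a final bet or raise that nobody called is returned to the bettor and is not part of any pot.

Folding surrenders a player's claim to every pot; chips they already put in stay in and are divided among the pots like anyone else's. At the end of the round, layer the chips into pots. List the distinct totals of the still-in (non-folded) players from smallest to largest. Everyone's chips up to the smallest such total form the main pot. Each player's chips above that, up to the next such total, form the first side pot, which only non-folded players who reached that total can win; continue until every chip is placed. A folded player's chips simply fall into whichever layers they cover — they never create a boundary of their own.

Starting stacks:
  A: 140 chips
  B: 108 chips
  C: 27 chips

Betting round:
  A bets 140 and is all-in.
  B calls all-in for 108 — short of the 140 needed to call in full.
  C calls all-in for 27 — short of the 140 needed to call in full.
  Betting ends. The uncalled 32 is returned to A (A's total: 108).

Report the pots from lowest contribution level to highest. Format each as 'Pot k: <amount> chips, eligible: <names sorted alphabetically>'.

Pot 1: 81 chips, eligible: A, B, C
Pot 2: 162 chips, eligible: A, B

Derivation:
Contributions (after 32 returned to A): A=108, B=108, C=27
Pot levels (distinct totals of non-folded players): 27, 108
Layer 1-27: 27 each from A, B, C = 27*3 = 81 chips; eligible A, B, C
Layer 28-108: 81 each from A, B = 81*2 = 162 chips; eligible A, B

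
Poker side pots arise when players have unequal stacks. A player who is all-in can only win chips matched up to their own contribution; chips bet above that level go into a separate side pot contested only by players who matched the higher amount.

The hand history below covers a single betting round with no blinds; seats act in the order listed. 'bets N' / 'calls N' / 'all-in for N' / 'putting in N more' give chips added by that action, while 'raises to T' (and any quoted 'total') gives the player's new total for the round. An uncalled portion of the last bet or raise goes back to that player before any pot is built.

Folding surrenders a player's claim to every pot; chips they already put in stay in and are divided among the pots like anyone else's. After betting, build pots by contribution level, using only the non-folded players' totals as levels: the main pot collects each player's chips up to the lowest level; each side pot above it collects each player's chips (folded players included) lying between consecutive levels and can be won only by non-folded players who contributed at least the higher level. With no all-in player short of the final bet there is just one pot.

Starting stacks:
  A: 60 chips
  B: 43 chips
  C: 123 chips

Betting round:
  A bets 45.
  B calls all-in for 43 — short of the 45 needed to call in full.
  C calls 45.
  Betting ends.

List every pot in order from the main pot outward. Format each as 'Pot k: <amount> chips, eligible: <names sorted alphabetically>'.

Pot 1: 129 chips, eligible: A, B, C
Pot 2: 4 chips, eligible: A, C

Derivation:
Contributions: A=45, B=43, C=45
Pot levels (distinct totals of non-folded players): 43, 45
Layer 1-43: 43 each from A, B, C = 43*3 = 129 chips; eligible A, B, C
Layer 44-45: 2 each from A, C = 2*2 = 4 chips; eligible A, C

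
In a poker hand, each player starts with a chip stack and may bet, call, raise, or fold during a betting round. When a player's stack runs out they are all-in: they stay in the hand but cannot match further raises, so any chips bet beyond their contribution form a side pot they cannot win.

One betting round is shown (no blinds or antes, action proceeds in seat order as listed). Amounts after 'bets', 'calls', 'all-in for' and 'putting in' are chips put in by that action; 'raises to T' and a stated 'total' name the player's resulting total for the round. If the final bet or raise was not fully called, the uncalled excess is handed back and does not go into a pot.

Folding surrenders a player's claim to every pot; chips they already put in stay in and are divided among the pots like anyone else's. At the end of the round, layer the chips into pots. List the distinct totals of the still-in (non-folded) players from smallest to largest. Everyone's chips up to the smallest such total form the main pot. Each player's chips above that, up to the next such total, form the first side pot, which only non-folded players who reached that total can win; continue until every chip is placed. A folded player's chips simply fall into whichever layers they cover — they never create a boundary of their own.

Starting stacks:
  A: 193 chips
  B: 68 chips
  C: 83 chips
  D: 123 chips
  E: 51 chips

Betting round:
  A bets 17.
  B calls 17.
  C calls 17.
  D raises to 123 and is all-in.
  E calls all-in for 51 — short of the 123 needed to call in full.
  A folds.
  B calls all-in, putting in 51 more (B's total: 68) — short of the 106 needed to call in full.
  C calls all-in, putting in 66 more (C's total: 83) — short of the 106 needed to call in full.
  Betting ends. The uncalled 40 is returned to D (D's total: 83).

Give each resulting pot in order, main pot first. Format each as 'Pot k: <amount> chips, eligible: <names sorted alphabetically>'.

Contributions (after 40 returned to D): A=17, B=68, C=83, D=83, E=51
Folded: A
Pot levels (distinct totals of non-folded players): 51, 68, 83
Layer 1-51: A 17 + B 51 + C 51 + D 51 + E 51 = 221 chips; eligible B, C, D, E
Layer 52-68: 17 each from B, C, D = 17*3 = 51 chips; eligible B, C, D
Layer 69-83: 15 each from C, D = 15*2 = 30 chips; eligible C, D

Pot 1: 221 chips, eligible: B, C, D, E
Pot 2: 51 chips, eligible: B, C, D
Pot 3: 30 chips, eligible: C, D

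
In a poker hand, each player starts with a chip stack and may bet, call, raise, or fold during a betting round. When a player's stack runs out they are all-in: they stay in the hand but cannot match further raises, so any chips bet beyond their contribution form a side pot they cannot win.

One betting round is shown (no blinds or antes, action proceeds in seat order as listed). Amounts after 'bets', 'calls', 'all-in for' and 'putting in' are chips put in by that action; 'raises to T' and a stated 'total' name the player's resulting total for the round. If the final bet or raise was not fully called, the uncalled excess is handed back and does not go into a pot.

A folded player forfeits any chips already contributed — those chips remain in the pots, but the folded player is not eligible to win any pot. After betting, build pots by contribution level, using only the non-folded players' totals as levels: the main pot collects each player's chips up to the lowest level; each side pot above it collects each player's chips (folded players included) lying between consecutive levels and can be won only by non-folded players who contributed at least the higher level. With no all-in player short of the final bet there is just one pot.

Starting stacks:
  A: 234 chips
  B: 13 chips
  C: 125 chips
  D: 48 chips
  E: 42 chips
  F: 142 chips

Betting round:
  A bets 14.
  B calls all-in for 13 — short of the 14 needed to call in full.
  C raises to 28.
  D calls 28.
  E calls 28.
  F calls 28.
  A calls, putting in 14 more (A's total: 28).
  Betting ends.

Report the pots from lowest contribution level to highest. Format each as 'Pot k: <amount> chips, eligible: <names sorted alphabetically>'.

Contributions: A=28, B=13, C=28, D=28, E=28, F=28
Pot levels (distinct totals of non-folded players): 13, 28
Layer 1-13: 13 each from A, B, C, D, E, F = 13*6 = 78 chips; eligible A, B, C, D, E, F
Layer 14-28: 15 each from A, C, D, E, F = 15*5 = 75 chips; eligible A, C, D, E, F

Pot 1: 78 chips, eligible: A, B, C, D, E, F
Pot 2: 75 chips, eligible: A, C, D, E, F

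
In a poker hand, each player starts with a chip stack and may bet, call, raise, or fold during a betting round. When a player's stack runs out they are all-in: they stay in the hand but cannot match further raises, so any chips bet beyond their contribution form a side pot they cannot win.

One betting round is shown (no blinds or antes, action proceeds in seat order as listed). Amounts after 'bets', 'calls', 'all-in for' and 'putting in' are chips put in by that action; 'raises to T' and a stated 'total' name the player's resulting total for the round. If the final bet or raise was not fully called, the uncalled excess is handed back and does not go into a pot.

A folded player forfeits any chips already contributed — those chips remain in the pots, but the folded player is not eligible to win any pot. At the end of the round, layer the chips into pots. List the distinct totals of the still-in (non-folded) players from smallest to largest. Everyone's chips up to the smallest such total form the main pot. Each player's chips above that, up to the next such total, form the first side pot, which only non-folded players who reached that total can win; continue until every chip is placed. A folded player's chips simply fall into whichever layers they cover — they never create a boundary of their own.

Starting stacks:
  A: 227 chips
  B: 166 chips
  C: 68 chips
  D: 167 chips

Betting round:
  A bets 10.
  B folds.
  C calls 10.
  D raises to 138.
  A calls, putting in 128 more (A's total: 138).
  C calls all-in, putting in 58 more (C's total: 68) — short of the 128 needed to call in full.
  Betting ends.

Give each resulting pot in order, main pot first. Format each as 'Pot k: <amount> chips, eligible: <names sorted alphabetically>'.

Contributions: A=138, C=68, D=138
Folded: B
Pot levels (distinct totals of non-folded players): 68, 138
Layer 1-68: 68 each from A, C, D = 68*3 = 204 chips; eligible A, C, D
Layer 69-138: 70 each from A, D = 70*2 = 140 chips; eligible A, D

Pot 1: 204 chips, eligible: A, C, D
Pot 2: 140 chips, eligible: A, D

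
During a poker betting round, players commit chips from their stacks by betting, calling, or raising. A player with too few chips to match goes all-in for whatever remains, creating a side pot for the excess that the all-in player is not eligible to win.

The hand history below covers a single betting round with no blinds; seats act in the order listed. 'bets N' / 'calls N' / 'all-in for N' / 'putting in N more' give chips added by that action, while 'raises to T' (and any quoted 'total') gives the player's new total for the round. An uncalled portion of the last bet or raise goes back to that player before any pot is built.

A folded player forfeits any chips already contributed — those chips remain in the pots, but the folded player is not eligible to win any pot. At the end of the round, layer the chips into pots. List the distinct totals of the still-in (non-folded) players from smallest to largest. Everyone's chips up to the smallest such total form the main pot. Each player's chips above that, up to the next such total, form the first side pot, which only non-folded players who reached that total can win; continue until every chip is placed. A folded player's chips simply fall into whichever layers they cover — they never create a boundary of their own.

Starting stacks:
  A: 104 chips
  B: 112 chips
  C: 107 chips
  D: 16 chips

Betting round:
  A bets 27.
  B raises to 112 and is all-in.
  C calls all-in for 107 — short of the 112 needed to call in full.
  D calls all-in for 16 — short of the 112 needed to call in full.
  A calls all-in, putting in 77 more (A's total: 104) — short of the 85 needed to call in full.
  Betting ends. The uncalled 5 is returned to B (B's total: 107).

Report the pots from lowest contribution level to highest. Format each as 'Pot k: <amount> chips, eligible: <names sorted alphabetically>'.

Contributions (after 5 returned to B): A=104, B=107, C=107, D=16
Pot levels (distinct totals of non-folded players): 16, 104, 107
Layer 1-16: 16 each from A, B, C, D = 16*4 = 64 chips; eligible A, B, C, D
Layer 17-104: 88 each from A, B, C = 88*3 = 264 chips; eligible A, B, C
Layer 105-107: 3 each from B, C = 3*2 = 6 chips; eligible B, C

Pot 1: 64 chips, eligible: A, B, C, D
Pot 2: 264 chips, eligible: A, B, C
Pot 3: 6 chips, eligible: B, C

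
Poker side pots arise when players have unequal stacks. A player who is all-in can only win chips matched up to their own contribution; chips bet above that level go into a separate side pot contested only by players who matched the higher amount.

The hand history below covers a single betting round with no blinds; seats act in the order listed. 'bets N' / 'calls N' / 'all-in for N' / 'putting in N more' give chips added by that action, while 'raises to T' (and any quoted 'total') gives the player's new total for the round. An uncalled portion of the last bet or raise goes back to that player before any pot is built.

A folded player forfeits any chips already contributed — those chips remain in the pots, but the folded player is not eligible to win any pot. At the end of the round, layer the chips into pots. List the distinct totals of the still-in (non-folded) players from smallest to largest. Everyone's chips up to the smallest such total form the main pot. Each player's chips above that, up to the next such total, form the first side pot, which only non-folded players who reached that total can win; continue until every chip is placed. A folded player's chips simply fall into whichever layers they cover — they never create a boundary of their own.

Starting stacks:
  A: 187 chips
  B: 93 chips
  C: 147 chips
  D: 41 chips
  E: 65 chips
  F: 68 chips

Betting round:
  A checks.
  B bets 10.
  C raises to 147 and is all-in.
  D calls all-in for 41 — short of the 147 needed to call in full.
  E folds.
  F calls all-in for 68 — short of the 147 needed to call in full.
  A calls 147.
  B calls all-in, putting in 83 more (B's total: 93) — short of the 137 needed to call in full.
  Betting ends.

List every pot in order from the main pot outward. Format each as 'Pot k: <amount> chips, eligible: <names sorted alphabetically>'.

Contributions: A=147, B=93, C=147, D=41, F=68
Folded: E
Pot levels (distinct totals of non-folded players): 41, 68, 93, 147
Layer 1-41: 41 each from A, B, C, D, F = 41*5 = 205 chips; eligible A, B, C, D, F
Layer 42-68: 27 each from A, B, C, F = 27*4 = 108 chips; eligible A, B, C, F
Layer 69-93: 25 each from A, B, C = 25*3 = 75 chips; eligible A, B, C
Layer 94-147: 54 each from A, C = 54*2 = 108 chips; eligible A, C

Pot 1: 205 chips, eligible: A, B, C, D, F
Pot 2: 108 chips, eligible: A, B, C, F
Pot 3: 75 chips, eligible: A, B, C
Pot 4: 108 chips, eligible: A, C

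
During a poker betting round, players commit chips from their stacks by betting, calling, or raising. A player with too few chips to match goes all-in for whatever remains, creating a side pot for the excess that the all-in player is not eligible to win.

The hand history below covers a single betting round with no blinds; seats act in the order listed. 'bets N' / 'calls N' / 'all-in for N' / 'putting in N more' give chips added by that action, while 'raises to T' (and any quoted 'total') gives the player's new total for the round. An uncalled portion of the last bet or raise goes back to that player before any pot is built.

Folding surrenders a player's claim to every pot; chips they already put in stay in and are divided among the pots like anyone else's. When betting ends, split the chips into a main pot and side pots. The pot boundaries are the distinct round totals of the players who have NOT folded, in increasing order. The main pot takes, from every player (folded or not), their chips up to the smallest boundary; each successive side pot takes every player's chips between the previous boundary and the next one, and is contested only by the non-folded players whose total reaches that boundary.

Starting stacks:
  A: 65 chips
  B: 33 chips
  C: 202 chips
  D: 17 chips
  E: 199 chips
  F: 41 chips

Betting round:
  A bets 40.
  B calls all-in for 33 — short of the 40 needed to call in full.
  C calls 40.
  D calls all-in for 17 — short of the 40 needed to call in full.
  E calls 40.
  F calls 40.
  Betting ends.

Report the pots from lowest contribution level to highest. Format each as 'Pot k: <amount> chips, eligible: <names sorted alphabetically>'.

Contributions: A=40, B=33, C=40, D=17, E=40, F=40
Pot levels (distinct totals of non-folded players): 17, 33, 40
Layer 1-17: 17 each from A, B, C, D, E, F = 17*6 = 102 chips; eligible A, B, C, D, E, F
Layer 18-33: 16 each from A, B, C, E, F = 16*5 = 80 chips; eligible A, B, C, E, F
Layer 34-40: 7 each from A, C, E, F = 7*4 = 28 chips; eligible A, C, E, F

Pot 1: 102 chips, eligible: A, B, C, D, E, F
Pot 2: 80 chips, eligible: A, B, C, E, F
Pot 3: 28 chips, eligible: A, C, E, F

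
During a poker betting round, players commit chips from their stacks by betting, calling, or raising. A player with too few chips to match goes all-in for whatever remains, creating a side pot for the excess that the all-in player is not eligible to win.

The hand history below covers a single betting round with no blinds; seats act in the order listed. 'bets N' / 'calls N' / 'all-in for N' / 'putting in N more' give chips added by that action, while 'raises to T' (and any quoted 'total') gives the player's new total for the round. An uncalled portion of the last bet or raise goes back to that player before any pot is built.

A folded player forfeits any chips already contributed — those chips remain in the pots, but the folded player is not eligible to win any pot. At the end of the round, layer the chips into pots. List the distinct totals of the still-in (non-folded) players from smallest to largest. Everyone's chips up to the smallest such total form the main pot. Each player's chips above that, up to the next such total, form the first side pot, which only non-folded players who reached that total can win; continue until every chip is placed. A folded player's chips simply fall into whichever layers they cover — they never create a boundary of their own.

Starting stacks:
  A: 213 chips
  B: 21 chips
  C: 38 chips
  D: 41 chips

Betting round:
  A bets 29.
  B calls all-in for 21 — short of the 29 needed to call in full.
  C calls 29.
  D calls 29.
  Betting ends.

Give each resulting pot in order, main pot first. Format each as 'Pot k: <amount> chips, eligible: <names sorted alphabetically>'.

Contributions: A=29, B=21, C=29, D=29
Pot levels (distinct totals of non-folded players): 21, 29
Layer 1-21: 21 each from A, B, C, D = 21*4 = 84 chips; eligible A, B, C, D
Layer 22-29: 8 each from A, C, D = 8*3 = 24 chips; eligible A, C, D

Pot 1: 84 chips, eligible: A, B, C, D
Pot 2: 24 chips, eligible: A, C, D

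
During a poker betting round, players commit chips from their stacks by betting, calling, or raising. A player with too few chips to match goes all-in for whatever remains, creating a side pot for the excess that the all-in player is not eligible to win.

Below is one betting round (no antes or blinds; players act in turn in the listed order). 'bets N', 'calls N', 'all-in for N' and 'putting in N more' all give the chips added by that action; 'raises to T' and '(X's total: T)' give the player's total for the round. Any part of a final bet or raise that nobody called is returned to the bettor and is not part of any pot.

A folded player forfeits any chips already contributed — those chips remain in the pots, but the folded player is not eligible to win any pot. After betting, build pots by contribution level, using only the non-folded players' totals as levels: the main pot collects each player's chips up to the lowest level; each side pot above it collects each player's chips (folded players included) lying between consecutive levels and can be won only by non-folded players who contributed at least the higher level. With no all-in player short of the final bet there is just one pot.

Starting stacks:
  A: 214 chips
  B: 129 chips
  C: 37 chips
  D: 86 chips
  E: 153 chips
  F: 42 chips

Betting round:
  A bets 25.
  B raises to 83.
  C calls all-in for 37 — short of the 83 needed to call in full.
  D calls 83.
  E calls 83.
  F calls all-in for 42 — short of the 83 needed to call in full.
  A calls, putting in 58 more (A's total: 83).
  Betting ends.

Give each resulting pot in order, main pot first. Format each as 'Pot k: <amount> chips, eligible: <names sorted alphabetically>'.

Pot 1: 222 chips, eligible: A, B, C, D, E, F
Pot 2: 25 chips, eligible: A, B, D, E, F
Pot 3: 164 chips, eligible: A, B, D, E

Derivation:
Contributions: A=83, B=83, C=37, D=83, E=83, F=42
Pot levels (distinct totals of non-folded players): 37, 42, 83
Layer 1-37: 37 each from A, B, C, D, E, F = 37*6 = 222 chips; eligible A, B, C, D, E, F
Layer 38-42: 5 each from A, B, D, E, F = 5*5 = 25 chips; eligible A, B, D, E, F
Layer 43-83: 41 each from A, B, D, E = 41*4 = 164 chips; eligible A, B, D, E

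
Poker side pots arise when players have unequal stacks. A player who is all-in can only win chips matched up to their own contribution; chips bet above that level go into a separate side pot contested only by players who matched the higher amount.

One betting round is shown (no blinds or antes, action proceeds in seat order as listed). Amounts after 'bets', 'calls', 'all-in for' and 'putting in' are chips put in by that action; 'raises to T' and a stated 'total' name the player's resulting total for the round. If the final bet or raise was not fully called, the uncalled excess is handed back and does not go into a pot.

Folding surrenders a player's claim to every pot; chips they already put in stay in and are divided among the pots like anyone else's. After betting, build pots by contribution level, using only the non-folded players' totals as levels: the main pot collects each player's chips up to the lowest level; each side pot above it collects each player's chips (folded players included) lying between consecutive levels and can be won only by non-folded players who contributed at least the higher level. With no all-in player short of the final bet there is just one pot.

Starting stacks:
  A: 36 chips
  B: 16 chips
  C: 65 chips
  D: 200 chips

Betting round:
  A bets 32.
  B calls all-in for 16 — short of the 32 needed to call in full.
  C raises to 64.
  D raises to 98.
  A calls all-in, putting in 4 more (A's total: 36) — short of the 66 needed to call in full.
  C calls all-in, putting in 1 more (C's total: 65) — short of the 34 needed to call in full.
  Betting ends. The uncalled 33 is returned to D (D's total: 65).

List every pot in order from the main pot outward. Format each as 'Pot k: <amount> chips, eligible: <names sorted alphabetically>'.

Contributions (after 33 returned to D): A=36, B=16, C=65, D=65
Pot levels (distinct totals of non-folded players): 16, 36, 65
Layer 1-16: 16 each from A, B, C, D = 16*4 = 64 chips; eligible A, B, C, D
Layer 17-36: 20 each from A, C, D = 20*3 = 60 chips; eligible A, C, D
Layer 37-65: 29 each from C, D = 29*2 = 58 chips; eligible C, D

Pot 1: 64 chips, eligible: A, B, C, D
Pot 2: 60 chips, eligible: A, C, D
Pot 3: 58 chips, eligible: C, D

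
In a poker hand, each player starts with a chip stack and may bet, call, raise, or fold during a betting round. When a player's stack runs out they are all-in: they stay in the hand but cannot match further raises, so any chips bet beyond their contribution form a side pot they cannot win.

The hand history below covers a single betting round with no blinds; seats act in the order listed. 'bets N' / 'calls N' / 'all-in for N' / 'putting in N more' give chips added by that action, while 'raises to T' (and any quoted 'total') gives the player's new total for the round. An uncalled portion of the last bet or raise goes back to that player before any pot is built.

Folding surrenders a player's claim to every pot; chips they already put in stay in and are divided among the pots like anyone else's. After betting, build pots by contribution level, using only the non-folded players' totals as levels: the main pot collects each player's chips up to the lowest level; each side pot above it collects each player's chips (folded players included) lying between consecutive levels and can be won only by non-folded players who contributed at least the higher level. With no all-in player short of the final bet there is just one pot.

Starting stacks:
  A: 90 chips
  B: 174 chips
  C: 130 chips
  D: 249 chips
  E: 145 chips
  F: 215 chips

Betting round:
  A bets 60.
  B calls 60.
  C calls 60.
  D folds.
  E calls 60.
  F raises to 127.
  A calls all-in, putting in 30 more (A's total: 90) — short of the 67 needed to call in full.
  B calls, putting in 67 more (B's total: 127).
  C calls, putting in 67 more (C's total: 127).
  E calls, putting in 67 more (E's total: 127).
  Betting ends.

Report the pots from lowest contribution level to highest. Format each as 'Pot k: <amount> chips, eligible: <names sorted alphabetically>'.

Contributions: A=90, B=127, C=127, E=127, F=127
Folded: D
Pot levels (distinct totals of non-folded players): 90, 127
Layer 1-90: 90 each from A, B, C, E, F = 90*5 = 450 chips; eligible A, B, C, E, F
Layer 91-127: 37 each from B, C, E, F = 37*4 = 148 chips; eligible B, C, E, F

Pot 1: 450 chips, eligible: A, B, C, E, F
Pot 2: 148 chips, eligible: B, C, E, F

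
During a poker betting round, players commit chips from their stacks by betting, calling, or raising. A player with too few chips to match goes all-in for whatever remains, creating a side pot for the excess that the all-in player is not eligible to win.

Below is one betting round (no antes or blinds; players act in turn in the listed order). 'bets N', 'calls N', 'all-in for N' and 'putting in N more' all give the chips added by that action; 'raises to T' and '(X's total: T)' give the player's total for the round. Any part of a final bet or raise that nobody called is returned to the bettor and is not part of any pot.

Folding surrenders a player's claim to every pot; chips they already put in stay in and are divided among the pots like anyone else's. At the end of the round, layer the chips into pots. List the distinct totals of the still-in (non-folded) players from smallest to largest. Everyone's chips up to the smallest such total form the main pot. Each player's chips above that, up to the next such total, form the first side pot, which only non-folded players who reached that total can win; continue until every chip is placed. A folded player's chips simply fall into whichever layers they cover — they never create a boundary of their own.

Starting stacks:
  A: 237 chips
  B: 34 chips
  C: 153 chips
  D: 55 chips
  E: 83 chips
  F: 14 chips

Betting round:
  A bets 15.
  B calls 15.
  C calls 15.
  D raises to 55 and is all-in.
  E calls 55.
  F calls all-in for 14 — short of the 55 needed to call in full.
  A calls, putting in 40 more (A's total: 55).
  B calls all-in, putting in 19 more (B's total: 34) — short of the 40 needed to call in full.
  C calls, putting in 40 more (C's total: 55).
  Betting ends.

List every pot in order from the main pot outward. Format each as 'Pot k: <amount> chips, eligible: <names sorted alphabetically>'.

Pot 1: 84 chips, eligible: A, B, C, D, E, F
Pot 2: 100 chips, eligible: A, B, C, D, E
Pot 3: 84 chips, eligible: A, C, D, E

Derivation:
Contributions: A=55, B=34, C=55, D=55, E=55, F=14
Pot levels (distinct totals of non-folded players): 14, 34, 55
Layer 1-14: 14 each from A, B, C, D, E, F = 14*6 = 84 chips; eligible A, B, C, D, E, F
Layer 15-34: 20 each from A, B, C, D, E = 20*5 = 100 chips; eligible A, B, C, D, E
Layer 35-55: 21 each from A, C, D, E = 21*4 = 84 chips; eligible A, C, D, E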